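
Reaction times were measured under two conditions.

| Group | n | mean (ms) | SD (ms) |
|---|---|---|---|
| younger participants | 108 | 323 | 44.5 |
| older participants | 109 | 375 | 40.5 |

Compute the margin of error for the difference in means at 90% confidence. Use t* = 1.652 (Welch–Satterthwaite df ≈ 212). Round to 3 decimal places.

Standard errors of each mean: 44.5/√108 = 4.2820 and 40.5/√109 = 3.8792.
SE(x̄₁ − x̄₂) = √(4.2820² + 3.8792²) = 5.7779 for independent samples with unequal variances.
With t* = 1.652, the margin is 1.652 × 5.7779 = 9.5451.

9.545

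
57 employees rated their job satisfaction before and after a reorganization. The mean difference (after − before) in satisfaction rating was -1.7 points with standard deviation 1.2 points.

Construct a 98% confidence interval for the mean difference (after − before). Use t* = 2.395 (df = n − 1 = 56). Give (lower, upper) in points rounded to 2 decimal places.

(-2.08, -1.32)

This is a matched-pairs design, so SE = s_d/√n = 1.2/√57 = 0.1589.
Margin = 2.395 × 0.1589 = 0.3806; the interval is -1.7 ± 0.3806 = (-2.08, -1.32).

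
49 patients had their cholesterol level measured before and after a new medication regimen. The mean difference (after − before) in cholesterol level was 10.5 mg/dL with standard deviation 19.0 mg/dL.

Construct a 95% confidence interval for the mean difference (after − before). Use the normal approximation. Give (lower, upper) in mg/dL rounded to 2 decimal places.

(5.18, 15.82)

This is a matched-pairs design, so SE = s_d/√n = 19.0/√49 = 2.7143.
Margin = 1.960 × 2.7143 = 5.3200; the interval is 10.5 ± 5.3200 = (5.18, 15.82).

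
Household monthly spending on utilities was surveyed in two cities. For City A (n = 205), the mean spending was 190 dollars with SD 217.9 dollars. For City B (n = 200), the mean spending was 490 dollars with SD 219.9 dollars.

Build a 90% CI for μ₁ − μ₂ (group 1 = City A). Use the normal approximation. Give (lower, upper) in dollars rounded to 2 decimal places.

(-335.79, -264.21)

Standard errors of each mean: 217.9/√205 = 15.2188 and 219.9/√200 = 15.5493.
SE(x̄₁ − x̄₂) = √(15.2188² + 15.5493²) = 21.7576 for independent samples with unequal variances.
With z* = 1.645, the margin is 1.645 × 21.7576 = 35.7913.
x̄₁ − x̄₂ = 190 − 490 = -300.0000; the interval is -300.0000 ± 35.7913 = (-335.79, -264.21).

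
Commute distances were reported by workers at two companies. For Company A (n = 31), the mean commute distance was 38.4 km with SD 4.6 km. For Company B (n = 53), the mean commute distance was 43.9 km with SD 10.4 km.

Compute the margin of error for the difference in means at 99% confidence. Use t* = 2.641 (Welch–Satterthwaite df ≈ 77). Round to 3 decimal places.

4.358

SE₁ = s₁/√n₁ = 4.6/√31 = 0.8262; SE₂ = 10.4/√53 = 1.4285.
Independent samples, unequal variances: SE_diff = √(SE₁² + SE₂²) = √(0.68260644 + 2.04061225) = 1.6502.
t* = 2.641, so margin of error = 2.641 × 1.6502 = 4.3582.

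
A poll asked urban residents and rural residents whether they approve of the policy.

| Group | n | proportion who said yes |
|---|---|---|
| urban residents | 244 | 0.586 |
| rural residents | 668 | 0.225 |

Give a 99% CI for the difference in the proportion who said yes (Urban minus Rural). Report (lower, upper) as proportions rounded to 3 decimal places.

SE₁ = √(p̂₁(1−p̂₁)/n₁) = √(0.5860·0.4140/244) = 0.03153; SE₂ = √(0.2250·0.7750/668) = 0.01616.
Independent samples: SE of the difference = √(SE₁² + SE₂²) = √(0.0009941409 + 0.0002611456) = 0.03543.
z* for 99% confidence is 2.576, so the margin of error is 2.576 × 0.03543 = 0.09127.
Point estimate p̂₁ − p̂₂ = 0.5860 − 0.2250 = 0.3610.
0.3610 ± 0.09127 → (0.270, 0.452).

(0.270, 0.452)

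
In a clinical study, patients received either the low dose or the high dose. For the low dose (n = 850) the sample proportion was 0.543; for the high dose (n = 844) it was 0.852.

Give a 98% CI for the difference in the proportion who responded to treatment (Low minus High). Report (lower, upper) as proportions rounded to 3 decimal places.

Each SE is √(p̂(1−p̂)/n): √(0.5430·0.4570/850) = 0.01709 and √(0.8520·0.1480/844) = 0.01222.
SE(p̂₁ − p̂₂) = √(SE₁² + SE₂²) = √(0.0002920681 + 0.0001493284) = 0.02101, since the two samples are independent.
At 98% confidence z* = 2.326; margin = 2.326 × 0.02101 = 0.04887.
The difference is 0.5430 − 0.8520 = -0.3090, so the interval is -0.3090 ± 0.04887 = (-0.358, -0.260).

(-0.358, -0.260)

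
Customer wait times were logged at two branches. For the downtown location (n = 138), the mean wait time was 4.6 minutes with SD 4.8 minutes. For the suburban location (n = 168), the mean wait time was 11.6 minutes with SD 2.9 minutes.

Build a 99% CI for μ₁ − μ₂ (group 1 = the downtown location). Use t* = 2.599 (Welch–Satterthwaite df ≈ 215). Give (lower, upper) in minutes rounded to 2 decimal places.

(-8.21, -5.79)

SE₁ = s₁/√n₁ = 4.8/√138 = 0.4086; SE₂ = 2.9/√168 = 0.2237.
Independent samples, unequal variances: SE_diff = √(SE₁² + SE₂²) = √(0.16695396 + 0.05004169) = 0.4658.
t* = 2.599, so margin of error = 2.599 × 0.4658 = 1.2106.
Difference in means = 4.6 − 11.6 = -7.0000.
-7.0000 ± 1.2106 → (-8.21, -5.79).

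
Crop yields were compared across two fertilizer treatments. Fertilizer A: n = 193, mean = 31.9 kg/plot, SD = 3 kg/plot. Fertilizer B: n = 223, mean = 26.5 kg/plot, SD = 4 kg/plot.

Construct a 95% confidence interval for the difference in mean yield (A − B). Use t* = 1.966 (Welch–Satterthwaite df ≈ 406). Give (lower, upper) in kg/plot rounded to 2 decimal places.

(4.72, 6.08)

SE₁ = s₁/√n₁ = 3/√193 = 0.2159; SE₂ = 4/√223 = 0.2679.
Independent samples, unequal variances: SE_diff = √(SE₁² + SE₂²) = √(0.04661281 + 0.07177041) = 0.3441.
t* = 1.966, so margin of error = 1.966 × 0.3441 = 0.6765.
Difference in means = 31.9 − 26.5 = 5.4000.
5.4000 ± 0.6765 → (4.72, 6.08).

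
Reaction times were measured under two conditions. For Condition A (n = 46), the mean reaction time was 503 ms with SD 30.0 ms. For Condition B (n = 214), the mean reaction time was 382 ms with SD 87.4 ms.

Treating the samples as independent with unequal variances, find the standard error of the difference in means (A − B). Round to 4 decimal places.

Per-group SEs: s₁/√n₁ = 30.0/√46 = 4.4233, s₂/√n₂ = 87.4/√214 = 5.9745.
Unpooled SE of the difference: √(19.56558289 + 35.69465025) = 7.4337.

7.4337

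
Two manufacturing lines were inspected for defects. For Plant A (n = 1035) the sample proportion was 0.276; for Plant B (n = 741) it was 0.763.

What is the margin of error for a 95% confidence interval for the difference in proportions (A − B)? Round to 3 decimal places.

0.041

SE₁ = √(p̂₁(1−p̂₁)/n₁) = √(0.2760·0.7240/1035) = 0.01389; SE₂ = √(0.7630·0.2370/741) = 0.01562.
Independent samples: SE of the difference = √(SE₁² + SE₂²) = √(0.0001929321 + 0.0002439844) = 0.02090.
z* for 95% confidence is 1.960, so the margin of error is 1.960 × 0.02090 = 0.04096.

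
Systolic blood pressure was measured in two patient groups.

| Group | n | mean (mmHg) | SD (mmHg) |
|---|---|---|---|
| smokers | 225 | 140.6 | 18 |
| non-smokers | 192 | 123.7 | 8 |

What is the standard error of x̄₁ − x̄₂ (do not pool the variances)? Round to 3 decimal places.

1.332

Per-group SEs: s₁/√n₁ = 18/√225 = 1.2000, s₂/√n₂ = 8/√192 = 0.5774.
Unpooled SE of the difference: √(1.44 + 0.33339076) = 1.3317.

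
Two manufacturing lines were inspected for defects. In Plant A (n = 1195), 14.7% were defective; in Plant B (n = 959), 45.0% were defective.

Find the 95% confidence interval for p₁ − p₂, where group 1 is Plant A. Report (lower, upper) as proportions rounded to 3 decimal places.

The two standard errors are √(0.1470×0.8530/1195) = 0.01024 and √(0.4500×0.5500/959) = 0.01606.
Because the samples are independent, SE_diff = √(0.01024² + 0.01606²) = 0.01905.
Using z* = 1.960 for 95%, ME = 1.960 × 0.01905 = 0.03734.
p̂₁ − p̂₂ = -0.3030; interval -0.3030 ± 0.03734 gives (-0.340, -0.266).

(-0.340, -0.266)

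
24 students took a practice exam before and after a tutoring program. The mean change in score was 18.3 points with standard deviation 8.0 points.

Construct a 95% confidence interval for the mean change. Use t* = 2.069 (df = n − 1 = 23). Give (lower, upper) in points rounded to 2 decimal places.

(14.92, 21.68)

Paired design: SE = s_d/√n = 8.0/√24 = 1.6330.
t* = 2.069; margin of error = 2.069 × 1.6330 = 3.3787.
18.3 ± 3.3787 → (14.92, 21.68).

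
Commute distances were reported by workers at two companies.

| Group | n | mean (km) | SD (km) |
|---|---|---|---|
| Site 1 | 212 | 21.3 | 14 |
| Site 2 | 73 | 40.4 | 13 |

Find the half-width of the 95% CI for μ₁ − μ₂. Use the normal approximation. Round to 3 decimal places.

Per-group SEs: s₁/√n₁ = 14/√212 = 0.9615, s₂/√n₂ = 13/√73 = 1.5215.
Unpooled SE of the difference: √(0.92448225 + 2.31496225) = 1.7998.
Margin of error = z* · SE = 1.960 × 1.7998 = 3.5276.

3.528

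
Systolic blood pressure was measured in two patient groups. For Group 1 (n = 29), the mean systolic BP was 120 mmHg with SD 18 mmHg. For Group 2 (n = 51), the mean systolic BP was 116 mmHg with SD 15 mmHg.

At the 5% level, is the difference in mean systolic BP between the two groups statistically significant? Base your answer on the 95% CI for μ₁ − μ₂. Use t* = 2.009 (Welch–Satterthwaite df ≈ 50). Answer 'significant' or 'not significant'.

Per-group SEs: s₁/√n₁ = 18/√29 = 3.3425, s₂/√n₂ = 15/√51 = 2.1004.
Unpooled SE of the difference: √(11.17230625 + 4.41168016) = 3.9477.
Margin of error = t* · SE = 2.009 × 3.9477 = 7.9309.
x̄₁ − x̄₂ = 120 − 116 = 4.0000.
CI: 4.0000 ± 7.9309 = (-3.9309, 11.9309).
The interval (-3.9309, 11.9309) contains 0, so the difference is not significant.

not significant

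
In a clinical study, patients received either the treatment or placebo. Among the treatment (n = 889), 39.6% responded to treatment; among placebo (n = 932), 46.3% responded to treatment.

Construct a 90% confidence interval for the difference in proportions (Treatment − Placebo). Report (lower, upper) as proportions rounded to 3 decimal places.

(-0.105, -0.029)

The two standard errors are √(0.3960×0.6040/889) = 0.01640 and √(0.4630×0.5370/932) = 0.01633.
Because the samples are independent, SE_diff = √(0.01640² + 0.01633²) = 0.02314.
Using z* = 1.645 for 90%, ME = 1.645 × 0.02314 = 0.03807.
p̂₁ − p̂₂ = -0.0670; interval -0.0670 ± 0.03807 gives (-0.105, -0.029).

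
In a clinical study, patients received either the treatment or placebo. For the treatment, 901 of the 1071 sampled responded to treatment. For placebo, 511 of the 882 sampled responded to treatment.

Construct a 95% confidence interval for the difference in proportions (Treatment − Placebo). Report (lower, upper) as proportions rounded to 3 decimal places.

(0.223, 0.301)

Sample proportions: 901/1071 = 0.8413, 511/882 = 0.5794.
Each SE is √(p̂(1−p̂)/n): √(0.8413·0.1587/1071) = 0.01117 and √(0.5794·0.4206/882) = 0.01662.
SE(p̂₁ − p̂₂) = √(SE₁² + SE₂²) = √(0.0001247689 + 0.0002762244) = 0.02002, since the two samples are independent.
At 95% confidence z* = 1.960; margin = 1.960 × 0.02002 = 0.03924.
The difference is 0.8413 − 0.5794 = 0.2619, so the interval is 0.2619 ± 0.03924 = (0.223, 0.301).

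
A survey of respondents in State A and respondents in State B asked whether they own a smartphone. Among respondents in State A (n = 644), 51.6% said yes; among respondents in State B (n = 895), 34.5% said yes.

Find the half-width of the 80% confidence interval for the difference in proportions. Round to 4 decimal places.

0.0324

SE₁ = √(p̂₁(1−p̂₁)/n₁) = √(0.5160·0.4840/644) = 0.01969; SE₂ = √(0.3450·0.6550/895) = 0.01589.
Independent samples: SE of the difference = √(SE₁² + SE₂²) = √(0.0003876961 + 0.0002524921) = 0.02530.
z* for 80% confidence is 1.282, so the margin of error is 1.282 × 0.02530 = 0.03243.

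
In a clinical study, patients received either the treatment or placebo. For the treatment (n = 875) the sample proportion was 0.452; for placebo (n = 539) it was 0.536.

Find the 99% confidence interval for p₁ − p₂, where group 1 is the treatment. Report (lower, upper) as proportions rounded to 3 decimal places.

The two standard errors are √(0.4520×0.5480/875) = 0.01683 and √(0.5360×0.4640/539) = 0.02148.
Because the samples are independent, SE_diff = √(0.01683² + 0.02148²) = 0.02729.
Using z* = 2.576 for 99%, ME = 2.576 × 0.02729 = 0.07030.
p̂₁ − p̂₂ = -0.0840; interval -0.0840 ± 0.07030 gives (-0.154, -0.014).

(-0.154, -0.014)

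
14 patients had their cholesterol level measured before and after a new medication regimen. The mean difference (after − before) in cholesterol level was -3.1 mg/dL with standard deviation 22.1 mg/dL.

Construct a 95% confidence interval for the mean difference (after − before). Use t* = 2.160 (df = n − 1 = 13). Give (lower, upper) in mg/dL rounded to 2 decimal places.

(-15.86, 9.66)

Paired design: SE = s_d/√n = 22.1/√14 = 5.9065.
t* = 2.160; margin of error = 2.160 × 5.9065 = 12.7580.
-3.1 ± 12.7580 → (-15.86, 9.66).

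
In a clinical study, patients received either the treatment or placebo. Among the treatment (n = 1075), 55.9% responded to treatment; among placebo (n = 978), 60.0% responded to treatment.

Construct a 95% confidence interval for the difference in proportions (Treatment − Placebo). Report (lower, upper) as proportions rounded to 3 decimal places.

SE₁ = √(p̂₁(1−p̂₁)/n₁) = √(0.5590·0.4410/1075) = 0.01514; SE₂ = √(0.6000·0.4000/978) = 0.01567.
Independent samples: SE of the difference = √(SE₁² + SE₂²) = √(0.0002292196 + 0.0002455489) = 0.02179.
z* for 95% confidence is 1.960, so the margin of error is 1.960 × 0.02179 = 0.04271.
Point estimate p̂₁ − p̂₂ = 0.5590 − 0.6000 = -0.0410.
-0.0410 ± 0.04271 → (-0.084, 0.002).

(-0.084, 0.002)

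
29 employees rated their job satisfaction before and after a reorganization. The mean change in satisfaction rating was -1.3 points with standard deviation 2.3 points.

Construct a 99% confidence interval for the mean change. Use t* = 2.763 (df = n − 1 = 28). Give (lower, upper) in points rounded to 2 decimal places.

(-2.48, -0.12)

Paired design: SE = s_d/√n = 2.3/√29 = 0.4271.
t* = 2.763; margin of error = 2.763 × 0.4271 = 1.1801.
-1.3 ± 1.1801 → (-2.48, -0.12).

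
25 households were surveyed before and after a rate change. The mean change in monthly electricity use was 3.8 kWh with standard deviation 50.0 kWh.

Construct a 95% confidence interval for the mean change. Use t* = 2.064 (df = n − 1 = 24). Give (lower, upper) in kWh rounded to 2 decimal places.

This is a matched-pairs design, so SE = s_d/√n = 50.0/√25 = 10.0000.
Margin = 2.064 × 10.0000 = 20.6400; the interval is 3.8 ± 20.6400 = (-16.84, 24.44).

(-16.84, 24.44)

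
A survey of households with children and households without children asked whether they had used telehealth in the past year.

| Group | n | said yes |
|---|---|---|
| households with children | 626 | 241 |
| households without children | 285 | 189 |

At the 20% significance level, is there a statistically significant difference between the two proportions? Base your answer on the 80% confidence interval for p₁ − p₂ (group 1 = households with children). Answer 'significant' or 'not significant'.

First, p̂₁ = 241/626 = 0.3850; p̂₂ = 189/285 = 0.6632.
The two standard errors are √(0.3850×0.6150/626) = 0.01945 and √(0.6632×0.3368/285) = 0.02800.
Because the samples are independent, SE_diff = √(0.01945² + 0.02800²) = 0.03409.
Using z* = 1.282 for 80%, ME = 1.282 × 0.03409 = 0.04370.
p̂₁ − p̂₂ = -0.2782; interval -0.2782 ± 0.04370 gives (-0.32190, -0.23450).
The interval (-0.32190, -0.23450) does not contain 0, so the difference is significant.

significant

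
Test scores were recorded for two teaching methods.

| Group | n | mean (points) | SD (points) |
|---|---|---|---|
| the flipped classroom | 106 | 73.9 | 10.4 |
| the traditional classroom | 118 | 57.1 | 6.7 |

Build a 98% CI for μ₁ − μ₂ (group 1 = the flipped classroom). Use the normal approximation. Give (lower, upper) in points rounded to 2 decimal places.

SE₁ = s₁/√n₁ = 10.4/√106 = 1.0101; SE₂ = 6.7/√118 = 0.6168.
Independent samples, unequal variances: SE_diff = √(SE₁² + SE₂²) = √(1.02030201 + 0.38044224) = 1.1835.
z* = 2.326, so margin of error = 2.326 × 1.1835 = 2.7528.
Difference in means = 73.9 − 57.1 = 16.8000.
16.8000 ± 2.7528 → (14.05, 19.55).

(14.05, 19.55)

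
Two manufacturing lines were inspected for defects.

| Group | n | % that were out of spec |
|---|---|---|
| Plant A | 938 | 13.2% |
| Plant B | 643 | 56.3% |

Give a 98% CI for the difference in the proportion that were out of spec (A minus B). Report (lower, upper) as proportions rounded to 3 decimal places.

(-0.483, -0.379)

The two standard errors are √(0.1320×0.8680/938) = 0.01105 and √(0.5630×0.4370/643) = 0.01956.
Because the samples are independent, SE_diff = √(0.01105² + 0.01956²) = 0.02247.
Using z* = 2.326 for 98%, ME = 2.326 × 0.02247 = 0.05227.
p̂₁ − p̂₂ = -0.4310; interval -0.4310 ± 0.05227 gives (-0.483, -0.379).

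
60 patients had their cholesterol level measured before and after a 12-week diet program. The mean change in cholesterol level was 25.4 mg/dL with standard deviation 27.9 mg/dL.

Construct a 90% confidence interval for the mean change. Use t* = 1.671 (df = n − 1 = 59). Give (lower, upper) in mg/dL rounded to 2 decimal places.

This is a matched-pairs design, so SE = s_d/√n = 27.9/√60 = 3.6019.
Margin = 1.671 × 3.6019 = 6.0188; the interval is 25.4 ± 6.0188 = (19.38, 31.42).

(19.38, 31.42)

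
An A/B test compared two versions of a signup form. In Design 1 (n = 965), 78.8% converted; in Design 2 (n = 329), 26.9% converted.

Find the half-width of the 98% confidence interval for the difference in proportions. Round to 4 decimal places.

SE₁ = √(p̂₁(1−p̂₁)/n₁) = √(0.7880·0.2120/965) = 0.01316; SE₂ = √(0.2690·0.7310/329) = 0.02445.
Independent samples: SE of the difference = √(SE₁² + SE₂²) = √(0.0001731856 + 0.0005978025) = 0.02777.
z* for 98% confidence is 2.326, so the margin of error is 2.326 × 0.02777 = 0.06459.

0.0646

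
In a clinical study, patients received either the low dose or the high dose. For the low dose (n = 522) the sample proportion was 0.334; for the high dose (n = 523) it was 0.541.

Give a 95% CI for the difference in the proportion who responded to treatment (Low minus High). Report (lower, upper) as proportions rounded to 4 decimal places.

Each SE is √(p̂(1−p̂)/n): √(0.3340·0.6660/522) = 0.02064 and √(0.5410·0.4590/523) = 0.02179.
SE(p̂₁ − p̂₂) = √(SE₁² + SE₂²) = √(0.0004260096 + 0.0004748041) = 0.03001, since the two samples are independent.
At 95% confidence z* = 1.960; margin = 1.960 × 0.03001 = 0.05882.
The difference is 0.3340 − 0.5410 = -0.2070, so the interval is -0.2070 ± 0.05882 = (-0.2658, -0.1482).

(-0.2658, -0.1482)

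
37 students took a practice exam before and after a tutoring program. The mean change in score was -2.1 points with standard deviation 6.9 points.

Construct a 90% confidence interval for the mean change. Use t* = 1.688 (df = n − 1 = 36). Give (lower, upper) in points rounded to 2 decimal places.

(-4.01, -0.19)

This is a matched-pairs design, so SE = s_d/√n = 6.9/√37 = 1.1344.
Margin = 1.688 × 1.1344 = 1.9149; the interval is -2.1 ± 1.9149 = (-4.01, -0.19).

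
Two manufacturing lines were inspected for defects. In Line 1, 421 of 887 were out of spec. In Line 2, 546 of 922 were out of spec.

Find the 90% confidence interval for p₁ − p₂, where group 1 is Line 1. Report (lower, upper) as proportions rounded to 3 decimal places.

Sample proportions: 421/887 = 0.4746, 546/922 = 0.5922.
Each SE is √(p̂(1−p̂)/n): √(0.4746·0.5254/887) = 0.01677 and √(0.5922·0.4078/922) = 0.01618.
SE(p̂₁ − p̂₂) = √(SE₁² + SE₂²) = √(0.0002812329 + 0.0002617924) = 0.02330, since the two samples are independent.
At 90% confidence z* = 1.645; margin = 1.645 × 0.02330 = 0.03833.
The difference is 0.4746 − 0.5922 = -0.1176, so the interval is -0.1176 ± 0.03833 = (-0.156, -0.079).

(-0.156, -0.079)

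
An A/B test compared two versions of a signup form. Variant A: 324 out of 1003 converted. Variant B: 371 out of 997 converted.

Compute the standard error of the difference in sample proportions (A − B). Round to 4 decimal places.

First, p̂₁ = 324/1003 = 0.3230; p̂₂ = 371/997 = 0.3721.
The two standard errors are √(0.3230×0.6770/1003) = 0.01477 and √(0.3721×0.6279/997) = 0.01531.
Because the samples are independent, SE_diff = √(0.01477² + 0.01531²) = 0.02127.

0.0213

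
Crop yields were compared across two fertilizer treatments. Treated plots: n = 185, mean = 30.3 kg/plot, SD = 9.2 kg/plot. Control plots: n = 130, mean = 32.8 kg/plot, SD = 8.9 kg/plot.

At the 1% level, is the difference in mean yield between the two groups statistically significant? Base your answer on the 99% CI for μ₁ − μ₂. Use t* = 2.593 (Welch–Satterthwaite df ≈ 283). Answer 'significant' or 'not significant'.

not significant

SE₁ = s₁/√n₁ = 9.2/√185 = 0.6764; SE₂ = 8.9/√130 = 0.7806.
Independent samples, unequal variances: SE_diff = √(SE₁² + SE₂²) = √(0.45751696 + 0.60933636) = 1.0329.
t* = 2.593, so margin of error = 2.593 × 1.0329 = 2.6783.
Difference in means = 30.3 − 32.8 = -2.5000.
-2.5000 ± 2.6783 → (-5.1783, 0.1783).
The interval (-5.1783, 0.1783) contains 0, so the difference is not significant.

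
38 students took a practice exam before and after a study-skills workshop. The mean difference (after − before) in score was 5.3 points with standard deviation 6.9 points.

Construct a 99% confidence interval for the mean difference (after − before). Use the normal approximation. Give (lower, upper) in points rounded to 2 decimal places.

Paired design: SE = s_d/√n = 6.9/√38 = 1.1193.
z* = 2.576; margin of error = 2.576 × 1.1193 = 2.8833.
5.3 ± 2.8833 → (2.42, 8.18).

(2.42, 8.18)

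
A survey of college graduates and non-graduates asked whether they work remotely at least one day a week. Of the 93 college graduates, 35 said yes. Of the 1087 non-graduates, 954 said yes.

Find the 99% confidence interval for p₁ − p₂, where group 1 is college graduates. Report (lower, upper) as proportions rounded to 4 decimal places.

(-0.6332, -0.3694)

Sample proportions: 35/93 = 0.3763, 954/1087 = 0.8776.
Each SE is √(p̂(1−p̂)/n): √(0.3763·0.6237/93) = 0.05024 and √(0.8776·0.1224/1087) = 0.00994.
SE(p̂₁ − p̂₂) = √(SE₁² + SE₂²) = √(0.0025240576 + 0.0000988036) = 0.05121, since the two samples are independent.
At 99% confidence z* = 2.576; margin = 2.576 × 0.05121 = 0.13192.
The difference is 0.3763 − 0.8776 = -0.5013, so the interval is -0.5013 ± 0.13192 = (-0.6332, -0.3694).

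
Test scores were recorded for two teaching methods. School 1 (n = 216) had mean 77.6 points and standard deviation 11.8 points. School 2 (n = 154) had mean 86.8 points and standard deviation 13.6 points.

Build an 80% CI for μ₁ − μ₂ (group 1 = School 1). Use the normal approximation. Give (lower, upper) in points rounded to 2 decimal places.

(-10.94, -7.46)

Per-group SEs: s₁/√n₁ = 11.8/√216 = 0.8029, s₂/√n₂ = 13.6/√154 = 1.0959.
Unpooled SE of the difference: √(0.64464841 + 1.20099681) = 1.3585.
Margin of error = z* · SE = 1.282 × 1.3585 = 1.7416.
x̄₁ − x̄₂ = 77.6 − 86.8 = -9.2000.
CI: -9.2000 ± 1.7416 = (-10.94, -7.46).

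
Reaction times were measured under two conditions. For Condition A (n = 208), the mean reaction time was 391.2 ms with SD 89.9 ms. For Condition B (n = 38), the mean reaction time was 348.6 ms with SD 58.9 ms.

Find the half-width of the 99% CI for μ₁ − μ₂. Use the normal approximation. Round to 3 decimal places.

29.388

Per-group SEs: s₁/√n₁ = 89.9/√208 = 6.2334, s₂/√n₂ = 58.9/√38 = 9.5548.
Unpooled SE of the difference: √(38.85527556 + 91.29420304) = 11.4083.
Margin of error = z* · SE = 2.576 × 11.4083 = 29.3878.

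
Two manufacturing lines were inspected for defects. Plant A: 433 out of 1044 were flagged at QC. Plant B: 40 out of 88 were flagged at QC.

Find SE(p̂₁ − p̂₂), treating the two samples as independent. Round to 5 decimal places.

0.05523

First, p̂₁ = 433/1044 = 0.4148; p̂₂ = 40/88 = 0.4545.
The two standard errors are √(0.4148×0.5852/1044) = 0.01525 and √(0.4545×0.5455/88) = 0.05308.
Because the samples are independent, SE_diff = √(0.01525² + 0.05308²) = 0.05523.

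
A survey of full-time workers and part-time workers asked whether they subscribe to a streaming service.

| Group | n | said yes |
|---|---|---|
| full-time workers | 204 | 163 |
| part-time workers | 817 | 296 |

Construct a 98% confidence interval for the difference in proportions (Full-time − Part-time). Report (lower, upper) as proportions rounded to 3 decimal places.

(0.361, 0.513)

Sample proportions: 163/204 = 0.7990, 296/817 = 0.3623.
Each SE is √(p̂(1−p̂)/n): √(0.7990·0.2010/204) = 0.02806 and √(0.3623·0.6377/817) = 0.01682.
SE(p̂₁ − p̂₂) = √(SE₁² + SE₂²) = √(0.0007873636 + 0.0002829124) = 0.03272, since the two samples are independent.
At 98% confidence z* = 2.326; margin = 2.326 × 0.03272 = 0.07611.
The difference is 0.7990 − 0.3623 = 0.4367, so the interval is 0.4367 ± 0.07611 = (0.361, 0.513).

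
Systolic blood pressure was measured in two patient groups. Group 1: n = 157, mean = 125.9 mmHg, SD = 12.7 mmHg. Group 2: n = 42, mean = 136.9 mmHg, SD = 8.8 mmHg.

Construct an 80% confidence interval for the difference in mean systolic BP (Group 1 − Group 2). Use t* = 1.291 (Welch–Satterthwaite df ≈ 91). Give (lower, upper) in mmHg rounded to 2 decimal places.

(-13.19, -8.81)

Standard errors of each mean: 12.7/√157 = 1.0136 and 8.8/√42 = 1.3579.
SE(x̄₁ − x̄₂) = √(1.0136² + 1.3579²) = 1.6945 for independent samples with unequal variances.
With t* = 1.291, the margin is 1.291 × 1.6945 = 2.1876.
x̄₁ − x̄₂ = 125.9 − 136.9 = -11.0000; the interval is -11.0000 ± 2.1876 = (-13.19, -8.81).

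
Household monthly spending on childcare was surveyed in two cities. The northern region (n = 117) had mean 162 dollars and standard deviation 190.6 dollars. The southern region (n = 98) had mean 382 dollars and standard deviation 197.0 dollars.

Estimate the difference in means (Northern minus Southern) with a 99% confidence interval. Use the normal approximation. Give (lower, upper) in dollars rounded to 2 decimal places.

SE₁ = s₁/√n₁ = 190.6/√117 = 17.6210; SE₂ = 197.0/√98 = 19.9000.
Independent samples, unequal variances: SE_diff = √(SE₁² + SE₂²) = √(310.499641 + 396.01) = 26.5802.
z* = 2.576, so margin of error = 2.576 × 26.5802 = 68.4706.
Difference in means = 162 − 382 = -220.0000.
-220.0000 ± 68.4706 → (-288.47, -151.53).

(-288.47, -151.53)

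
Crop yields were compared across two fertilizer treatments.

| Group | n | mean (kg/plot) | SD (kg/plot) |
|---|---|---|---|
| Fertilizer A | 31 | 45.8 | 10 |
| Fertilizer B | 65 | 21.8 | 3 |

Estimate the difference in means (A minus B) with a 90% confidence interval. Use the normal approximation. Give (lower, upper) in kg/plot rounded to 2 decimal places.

SE₁ = s₁/√n₁ = 10/√31 = 1.7961; SE₂ = 3/√65 = 0.3721.
Independent samples, unequal variances: SE_diff = √(SE₁² + SE₂²) = √(3.22597521 + 0.13845841) = 1.8342.
z* = 1.645, so margin of error = 1.645 × 1.8342 = 3.0173.
Difference in means = 45.8 − 21.8 = 24.0000.
24.0000 ± 3.0173 → (20.98, 27.02).

(20.98, 27.02)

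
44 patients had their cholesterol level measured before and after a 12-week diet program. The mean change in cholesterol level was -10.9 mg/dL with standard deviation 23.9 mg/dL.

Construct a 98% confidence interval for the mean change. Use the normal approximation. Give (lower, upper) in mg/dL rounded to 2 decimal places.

(-19.28, -2.52)

Paired design: SE = s_d/√n = 23.9/√44 = 3.6031.
z* = 2.326; margin of error = 2.326 × 3.6031 = 8.3808.
-10.9 ± 8.3808 → (-19.28, -2.52).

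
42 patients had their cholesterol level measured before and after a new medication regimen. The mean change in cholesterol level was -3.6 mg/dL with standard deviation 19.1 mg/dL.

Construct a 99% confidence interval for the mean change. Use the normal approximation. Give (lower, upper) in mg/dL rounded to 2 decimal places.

(-11.19, 3.99)

Paired design: SE = s_d/√n = 19.1/√42 = 2.9472.
z* = 2.576; margin of error = 2.576 × 2.9472 = 7.5920.
-3.6 ± 7.5920 → (-11.19, 3.99).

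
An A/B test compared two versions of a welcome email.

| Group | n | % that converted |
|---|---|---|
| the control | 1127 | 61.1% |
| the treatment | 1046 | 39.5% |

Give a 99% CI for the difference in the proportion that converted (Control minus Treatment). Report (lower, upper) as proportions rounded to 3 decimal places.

SE₁ = √(p̂₁(1−p̂₁)/n₁) = √(0.6110·0.3890/1127) = 0.01452; SE₂ = √(0.3950·0.6050/1046) = 0.01512.
Independent samples: SE of the difference = √(SE₁² + SE₂²) = √(0.0002108304 + 0.0002286144) = 0.02096.
z* for 99% confidence is 2.576, so the margin of error is 2.576 × 0.02096 = 0.05399.
Point estimate p̂₁ − p̂₂ = 0.6110 − 0.3950 = 0.2160.
0.2160 ± 0.05399 → (0.162, 0.270).

(0.162, 0.270)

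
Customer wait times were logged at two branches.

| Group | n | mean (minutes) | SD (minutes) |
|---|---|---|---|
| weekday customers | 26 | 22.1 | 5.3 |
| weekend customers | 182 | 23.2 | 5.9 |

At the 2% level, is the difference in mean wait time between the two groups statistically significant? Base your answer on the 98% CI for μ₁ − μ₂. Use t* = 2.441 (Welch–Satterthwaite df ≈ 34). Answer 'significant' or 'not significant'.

not significant

Standard errors of each mean: 5.3/√26 = 1.0394 and 5.9/√182 = 0.4373.
SE(x̄₁ − x̄₂) = √(1.0394² + 0.4373²) = 1.1276 for independent samples with unequal variances.
With t* = 2.441, the margin is 2.441 × 1.1276 = 2.7525.
x̄₁ − x̄₂ = 22.1 − 23.2 = -1.1000; the interval is -1.1000 ± 2.7525 = (-3.8525, 1.6525).
The interval (-3.8525, 1.6525) contains 0, so the difference is not significant.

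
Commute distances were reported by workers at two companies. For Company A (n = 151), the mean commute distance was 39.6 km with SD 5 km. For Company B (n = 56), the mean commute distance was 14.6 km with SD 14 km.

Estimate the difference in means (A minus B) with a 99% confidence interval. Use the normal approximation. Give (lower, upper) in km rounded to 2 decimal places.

(20.07, 29.93)

Per-group SEs: s₁/√n₁ = 5/√151 = 0.4069, s₂/√n₂ = 14/√56 = 1.8708.
Unpooled SE of the difference: √(0.16556761 + 3.49989264) = 1.9145.
Margin of error = z* · SE = 2.576 × 1.9145 = 4.9318.
x̄₁ − x̄₂ = 39.6 − 14.6 = 25.0000.
CI: 25.0000 ± 4.9318 = (20.07, 29.93).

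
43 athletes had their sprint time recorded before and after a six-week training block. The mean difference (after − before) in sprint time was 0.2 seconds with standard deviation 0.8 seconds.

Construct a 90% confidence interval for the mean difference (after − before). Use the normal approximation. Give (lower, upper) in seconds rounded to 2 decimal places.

Paired design: SE = s_d/√n = 0.8/√43 = 0.1220.
z* = 1.645; margin of error = 1.645 × 0.1220 = 0.2007.
0.2 ± 0.2007 → (0.00, 0.40).

(0.00, 0.40)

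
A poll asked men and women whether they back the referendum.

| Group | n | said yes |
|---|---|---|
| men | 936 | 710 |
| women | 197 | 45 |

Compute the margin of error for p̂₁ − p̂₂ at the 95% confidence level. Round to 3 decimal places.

0.065

p̂₁ = 710/936 = 0.7585 and p̂₂ = 45/197 = 0.2284.
SE₁ = √(p̂₁(1−p̂₁)/n₁) = √(0.7585·0.2415/936) = 0.01399; SE₂ = √(0.2284·0.7716/197) = 0.02991.
Independent samples: SE of the difference = √(SE₁² + SE₂²) = √(0.0001957201 + 0.0008946081) = 0.03302.
z* for 95% confidence is 1.960, so the margin of error is 1.960 × 0.03302 = 0.06472.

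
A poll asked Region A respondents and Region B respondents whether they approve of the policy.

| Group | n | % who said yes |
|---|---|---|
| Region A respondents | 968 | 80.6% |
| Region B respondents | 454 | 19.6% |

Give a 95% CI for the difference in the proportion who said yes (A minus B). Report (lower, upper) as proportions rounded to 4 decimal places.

The two standard errors are √(0.8060×0.1940/968) = 0.01271 and √(0.1960×0.8040/454) = 0.01863.
Because the samples are independent, SE_diff = √(0.01271² + 0.01863²) = 0.02255.
Using z* = 1.960 for 95%, ME = 1.960 × 0.02255 = 0.04420.
p̂₁ − p̂₂ = 0.6100; interval 0.6100 ± 0.04420 gives (0.5658, 0.6542).

(0.5658, 0.6542)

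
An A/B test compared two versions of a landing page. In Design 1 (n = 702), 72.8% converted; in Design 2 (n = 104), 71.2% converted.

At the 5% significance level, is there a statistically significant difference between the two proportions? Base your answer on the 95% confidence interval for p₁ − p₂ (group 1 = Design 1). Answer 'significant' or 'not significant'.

not significant

The two standard errors are √(0.7280×0.2720/702) = 0.01680 and √(0.7120×0.2880/104) = 0.04440.
Because the samples are independent, SE_diff = √(0.01680² + 0.04440²) = 0.04747.
Using z* = 1.960 for 95%, ME = 1.960 × 0.04747 = 0.09304.
p̂₁ − p̂₂ = 0.0160; interval 0.0160 ± 0.09304 gives (-0.07704, 0.10904).
The interval (-0.07704, 0.10904) contains 0, so the difference is not significant.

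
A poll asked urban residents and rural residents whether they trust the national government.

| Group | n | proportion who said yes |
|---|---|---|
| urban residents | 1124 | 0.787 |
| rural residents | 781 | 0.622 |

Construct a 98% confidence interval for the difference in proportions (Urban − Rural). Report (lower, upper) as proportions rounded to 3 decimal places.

(0.116, 0.214)

SE₁ = √(p̂₁(1−p̂₁)/n₁) = √(0.7870·0.2130/1124) = 0.01221; SE₂ = √(0.6220·0.3780/781) = 0.01735.
Independent samples: SE of the difference = √(SE₁² + SE₂²) = √(0.0001490841 + 0.0003010225) = 0.02122.
z* for 98% confidence is 2.326, so the margin of error is 2.326 × 0.02122 = 0.04936.
Point estimate p̂₁ − p̂₂ = 0.7870 − 0.6220 = 0.1650.
0.1650 ± 0.04936 → (0.116, 0.214).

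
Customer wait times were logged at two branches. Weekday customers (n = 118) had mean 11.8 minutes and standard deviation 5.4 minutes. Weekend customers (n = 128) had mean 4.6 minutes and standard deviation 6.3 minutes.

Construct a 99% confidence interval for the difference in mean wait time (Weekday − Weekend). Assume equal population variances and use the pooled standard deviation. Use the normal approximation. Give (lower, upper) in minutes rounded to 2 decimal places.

(5.27, 9.13)

s_p = √[((n₁−1)s₁² + (n₂−1)s₂²)/(n₁+n₂−2)] = √[(117·5.4² + 127·6.3²)/244] = 5.8856.
SE = 5.8856·√(1/118 + 1/128) = 0.7511.
With z* = 2.576, margin = 2.576 × 0.7511 = 1.9348.
x̄₁ − x̄₂ = 11.8 − 4.6 = 7.2000; interval 7.2000 ± 1.9348 = (5.27, 9.13).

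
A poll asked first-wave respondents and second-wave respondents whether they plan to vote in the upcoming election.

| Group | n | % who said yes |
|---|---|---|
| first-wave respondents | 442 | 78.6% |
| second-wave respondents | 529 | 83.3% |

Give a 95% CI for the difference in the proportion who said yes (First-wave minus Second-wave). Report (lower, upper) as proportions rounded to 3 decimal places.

(-0.097, 0.003)

SE₁ = √(p̂₁(1−p̂₁)/n₁) = √(0.7860·0.2140/442) = 0.01951; SE₂ = √(0.8330·0.1670/529) = 0.01622.
Independent samples: SE of the difference = √(SE₁² + SE₂²) = √(0.0003806401 + 0.0002630884) = 0.02537.
z* for 95% confidence is 1.960, so the margin of error is 1.960 × 0.02537 = 0.04973.
Point estimate p̂₁ − p̂₂ = 0.7860 − 0.8330 = -0.0470.
-0.0470 ± 0.04973 → (-0.097, 0.003).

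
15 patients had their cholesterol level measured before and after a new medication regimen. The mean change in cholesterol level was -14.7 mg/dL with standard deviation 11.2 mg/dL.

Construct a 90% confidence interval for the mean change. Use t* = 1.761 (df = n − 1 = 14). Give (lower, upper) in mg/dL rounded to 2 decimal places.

This is a matched-pairs design, so SE = s_d/√n = 11.2/√15 = 2.8918.
Margin = 1.761 × 2.8918 = 5.0925; the interval is -14.7 ± 5.0925 = (-19.79, -9.61).

(-19.79, -9.61)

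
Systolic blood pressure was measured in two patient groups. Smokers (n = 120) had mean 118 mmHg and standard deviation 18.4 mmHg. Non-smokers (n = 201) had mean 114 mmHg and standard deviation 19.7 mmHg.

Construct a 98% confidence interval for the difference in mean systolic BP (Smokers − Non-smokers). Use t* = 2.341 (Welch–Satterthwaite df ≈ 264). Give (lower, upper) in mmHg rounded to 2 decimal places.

(-1.10, 9.10)

Per-group SEs: s₁/√n₁ = 18.4/√120 = 1.6797, s₂/√n₂ = 19.7/√201 = 1.3895.
Unpooled SE of the difference: √(2.82139209 + 1.93071025) = 2.1799.
Margin of error = t* · SE = 2.341 × 2.1799 = 5.1031.
x̄₁ − x̄₂ = 118 − 114 = 4.0000.
CI: 4.0000 ± 5.1031 = (-1.10, 9.10).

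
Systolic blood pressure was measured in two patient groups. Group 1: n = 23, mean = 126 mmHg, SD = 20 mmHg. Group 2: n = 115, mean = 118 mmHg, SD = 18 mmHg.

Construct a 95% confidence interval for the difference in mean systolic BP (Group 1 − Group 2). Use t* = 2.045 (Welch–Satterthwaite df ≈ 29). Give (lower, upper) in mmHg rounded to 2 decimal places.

(-1.19, 17.19)

Standard errors of each mean: 20/√23 = 4.1703 and 18/√115 = 1.6785.
SE(x̄₁ − x̄₂) = √(4.1703² + 1.6785²) = 4.4954 for independent samples with unequal variances.
With t* = 2.045, the margin is 2.045 × 4.4954 = 9.1931.
x̄₁ − x̄₂ = 126 − 118 = 8.0000; the interval is 8.0000 ± 9.1931 = (-1.19, 17.19).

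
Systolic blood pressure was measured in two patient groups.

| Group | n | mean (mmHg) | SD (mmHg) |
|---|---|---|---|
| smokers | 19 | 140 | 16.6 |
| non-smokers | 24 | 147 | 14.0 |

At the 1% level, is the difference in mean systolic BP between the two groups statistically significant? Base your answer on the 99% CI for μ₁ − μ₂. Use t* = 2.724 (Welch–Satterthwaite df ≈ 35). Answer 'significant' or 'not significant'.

not significant

SE₁ = s₁/√n₁ = 16.6/√19 = 3.8083; SE₂ = 14.0/√24 = 2.8577.
Independent samples, unequal variances: SE_diff = √(SE₁² + SE₂²) = √(14.50314889 + 8.16644929) = 4.7613.
t* = 2.724, so margin of error = 2.724 × 4.7613 = 12.9698.
Difference in means = 140 − 147 = -7.0000.
-7.0000 ± 12.9698 → (-19.9698, 5.9698).
The interval (-19.9698, 5.9698) contains 0, so the difference is not significant.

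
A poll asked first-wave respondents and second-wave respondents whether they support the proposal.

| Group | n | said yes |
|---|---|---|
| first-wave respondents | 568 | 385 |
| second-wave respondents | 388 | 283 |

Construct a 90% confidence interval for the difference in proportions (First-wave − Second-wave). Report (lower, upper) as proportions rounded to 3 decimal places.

First, p̂₁ = 385/568 = 0.6778; p̂₂ = 283/388 = 0.7294.
The two standard errors are √(0.6778×0.3222/568) = 0.01961 and √(0.7294×0.2706/388) = 0.02255.
Because the samples are independent, SE_diff = √(0.01961² + 0.02255²) = 0.02988.
Using z* = 1.645 for 90%, ME = 1.645 × 0.02988 = 0.04915.
p̂₁ − p̂₂ = -0.0516; interval -0.0516 ± 0.04915 gives (-0.101, -0.002).

(-0.101, -0.002)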